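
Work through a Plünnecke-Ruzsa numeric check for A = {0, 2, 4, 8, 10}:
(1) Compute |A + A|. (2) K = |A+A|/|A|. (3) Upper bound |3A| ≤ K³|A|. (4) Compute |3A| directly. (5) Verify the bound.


|A| = 5.
Step 1: Compute A + A by enumerating all 25 pairs.
A + A = {0, 2, 4, 6, 8, 10, 12, 14, 16, 18, 20}, so |A + A| = 11.
Step 2: Doubling constant K = |A + A|/|A| = 11/5 = 11/5 ≈ 2.2000.
Step 3: Plünnecke-Ruzsa gives |3A| ≤ K³·|A| = (2.2000)³ · 5 ≈ 53.2400.
Step 4: Compute 3A = A + A + A directly by enumerating all triples (a,b,c) ∈ A³; |3A| = 16.
Step 5: Check 16 ≤ 53.2400? Yes ✓.

K = 11/5, Plünnecke-Ruzsa bound K³|A| ≈ 53.2400, |3A| = 16, inequality holds.


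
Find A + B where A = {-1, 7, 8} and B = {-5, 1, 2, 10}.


A + B = {a + b : a ∈ A, b ∈ B}.
Enumerate all |A|·|B| = 3·4 = 12 pairs (a, b) and collect distinct sums.
a = -1: -1+-5=-6, -1+1=0, -1+2=1, -1+10=9
a = 7: 7+-5=2, 7+1=8, 7+2=9, 7+10=17
a = 8: 8+-5=3, 8+1=9, 8+2=10, 8+10=18
Collecting distinct sums: A + B = {-6, 0, 1, 2, 3, 8, 9, 10, 17, 18}
|A + B| = 10

A + B = {-6, 0, 1, 2, 3, 8, 9, 10, 17, 18}


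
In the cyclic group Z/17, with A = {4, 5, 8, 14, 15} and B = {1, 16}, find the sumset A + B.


Work in Z/17Z: reduce every sum a + b modulo 17.
Enumerate all 10 pairs:
a = 4: 4+1=5, 4+16=3
a = 5: 5+1=6, 5+16=4
a = 8: 8+1=9, 8+16=7
a = 14: 14+1=15, 14+16=13
a = 15: 15+1=16, 15+16=14
Distinct residues collected: {3, 4, 5, 6, 7, 9, 13, 14, 15, 16}
|A + B| = 10 (out of 17 total residues).

A + B = {3, 4, 5, 6, 7, 9, 13, 14, 15, 16}


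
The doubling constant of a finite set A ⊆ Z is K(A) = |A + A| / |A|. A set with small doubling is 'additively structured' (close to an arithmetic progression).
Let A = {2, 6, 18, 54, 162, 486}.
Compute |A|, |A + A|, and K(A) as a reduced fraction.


|A| = 6.
Compute A + A by enumerating all 36 pairs.
A + A = {4, 8, 12, 20, 24, 36, 56, 60, 72, 108, 164, 168, 180, 216, 324, 488, 492, 504, 540, 648, 972}, so |A + A| = 21.
K = |A + A| / |A| = 21/6 = 7/2 ≈ 3.5000.
Reference: AP of size 6 gives K = 11/6 ≈ 1.8333; a fully generic set of size 6 gives K ≈ 3.5000.

|A| = 6, |A + A| = 21, K = 21/6 = 7/2.


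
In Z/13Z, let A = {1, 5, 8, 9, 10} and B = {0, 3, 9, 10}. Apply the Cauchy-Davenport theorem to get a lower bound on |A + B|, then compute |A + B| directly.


Cauchy-Davenport: |A + B| ≥ min(p, |A| + |B| - 1) for A, B nonempty in Z/pZ.
|A| = 5, |B| = 4, p = 13.
CD lower bound = min(13, 5 + 4 - 1) = min(13, 8) = 8.
Compute A + B mod 13 directly:
a = 1: 1+0=1, 1+3=4, 1+9=10, 1+10=11
a = 5: 5+0=5, 5+3=8, 5+9=1, 5+10=2
a = 8: 8+0=8, 8+3=11, 8+9=4, 8+10=5
a = 9: 9+0=9, 9+3=12, 9+9=5, 9+10=6
a = 10: 10+0=10, 10+3=0, 10+9=6, 10+10=7
A + B = {0, 1, 2, 4, 5, 6, 7, 8, 9, 10, 11, 12}, so |A + B| = 12.
Verify: 12 ≥ 8? Yes ✓.

CD lower bound = 8, actual |A + B| = 12.


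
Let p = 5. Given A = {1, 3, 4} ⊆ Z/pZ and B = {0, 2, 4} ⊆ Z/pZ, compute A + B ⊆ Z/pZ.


Work in Z/5Z: reduce every sum a + b modulo 5.
Enumerate all 9 pairs:
a = 1: 1+0=1, 1+2=3, 1+4=0
a = 3: 3+0=3, 3+2=0, 3+4=2
a = 4: 4+0=4, 4+2=1, 4+4=3
Distinct residues collected: {0, 1, 2, 3, 4}
|A + B| = 5 (out of 5 total residues).

A + B = {0, 1, 2, 3, 4}


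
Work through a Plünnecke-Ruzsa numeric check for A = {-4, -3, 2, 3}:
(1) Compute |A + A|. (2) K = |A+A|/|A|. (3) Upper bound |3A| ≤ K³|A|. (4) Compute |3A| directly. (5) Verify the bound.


|A| = 4.
Step 1: Compute A + A by enumerating all 16 pairs.
A + A = {-8, -7, -6, -2, -1, 0, 4, 5, 6}, so |A + A| = 9.
Step 2: Doubling constant K = |A + A|/|A| = 9/4 = 9/4 ≈ 2.2500.
Step 3: Plünnecke-Ruzsa gives |3A| ≤ K³·|A| = (2.2500)³ · 4 ≈ 45.5625.
Step 4: Compute 3A = A + A + A directly by enumerating all triples (a,b,c) ∈ A³; |3A| = 16.
Step 5: Check 16 ≤ 45.5625? Yes ✓.

K = 9/4, Plünnecke-Ruzsa bound K³|A| ≈ 45.5625, |3A| = 16, inequality holds.


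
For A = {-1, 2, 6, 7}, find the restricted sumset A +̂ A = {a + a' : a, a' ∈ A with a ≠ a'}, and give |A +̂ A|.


Restricted sumset: A +̂ A = {a + a' : a ∈ A, a' ∈ A, a ≠ a'}.
Equivalently, take A + A and drop any sum 2a that is achievable ONLY as a + a for a ∈ A (i.e. sums representable only with equal summands).
Enumerate pairs (a, a') with a < a' (symmetric, so each unordered pair gives one sum; this covers all a ≠ a'):
  -1 + 2 = 1
  -1 + 6 = 5
  -1 + 7 = 6
  2 + 6 = 8
  2 + 7 = 9
  6 + 7 = 13
Collected distinct sums: {1, 5, 6, 8, 9, 13}
|A +̂ A| = 6
(Reference bound: |A +̂ A| ≥ 2|A| - 3 for |A| ≥ 2, with |A| = 4 giving ≥ 5.)

|A +̂ A| = 6


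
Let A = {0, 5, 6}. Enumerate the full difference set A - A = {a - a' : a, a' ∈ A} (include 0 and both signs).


A - A = {a - a' : a, a' ∈ A}.
Compute a - a' for each ordered pair (a, a'):
a = 0: 0-0=0, 0-5=-5, 0-6=-6
a = 5: 5-0=5, 5-5=0, 5-6=-1
a = 6: 6-0=6, 6-5=1, 6-6=0
Collecting distinct values (and noting 0 appears from a-a):
A - A = {-6, -5, -1, 0, 1, 5, 6}
|A - A| = 7

A - A = {-6, -5, -1, 0, 1, 5, 6}


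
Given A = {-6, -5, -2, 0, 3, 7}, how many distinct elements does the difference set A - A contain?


A - A = {a - a' : a, a' ∈ A}; |A| = 6.
Bounds: 2|A|-1 ≤ |A - A| ≤ |A|² - |A| + 1, i.e. 11 ≤ |A - A| ≤ 31.
Note: 0 ∈ A - A always (from a - a). The set is symmetric: if d ∈ A - A then -d ∈ A - A.
Enumerate nonzero differences d = a - a' with a > a' (then include -d):
Positive differences: {1, 2, 3, 4, 5, 6, 7, 8, 9, 12, 13}
Full difference set: {0} ∪ (positive diffs) ∪ (negative diffs).
|A - A| = 1 + 2·11 = 23 (matches direct enumeration: 23).

|A - A| = 23


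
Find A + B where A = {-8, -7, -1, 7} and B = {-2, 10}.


A + B = {a + b : a ∈ A, b ∈ B}.
Enumerate all |A|·|B| = 4·2 = 8 pairs (a, b) and collect distinct sums.
a = -8: -8+-2=-10, -8+10=2
a = -7: -7+-2=-9, -7+10=3
a = -1: -1+-2=-3, -1+10=9
a = 7: 7+-2=5, 7+10=17
Collecting distinct sums: A + B = {-10, -9, -3, 2, 3, 5, 9, 17}
|A + B| = 8

A + B = {-10, -9, -3, 2, 3, 5, 9, 17}


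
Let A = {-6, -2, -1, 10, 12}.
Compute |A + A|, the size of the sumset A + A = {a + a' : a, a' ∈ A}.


A + A = {a + a' : a, a' ∈ A}; |A| = 5.
General bounds: 2|A| - 1 ≤ |A + A| ≤ |A|(|A|+1)/2, i.e. 9 ≤ |A + A| ≤ 15.
Lower bound 2|A|-1 is attained iff A is an arithmetic progression.
Enumerate sums a + a' for a ≤ a' (symmetric, so this suffices):
a = -6: -6+-6=-12, -6+-2=-8, -6+-1=-7, -6+10=4, -6+12=6
a = -2: -2+-2=-4, -2+-1=-3, -2+10=8, -2+12=10
a = -1: -1+-1=-2, -1+10=9, -1+12=11
a = 10: 10+10=20, 10+12=22
a = 12: 12+12=24
Distinct sums: {-12, -8, -7, -4, -3, -2, 4, 6, 8, 9, 10, 11, 20, 22, 24}
|A + A| = 15

|A + A| = 15


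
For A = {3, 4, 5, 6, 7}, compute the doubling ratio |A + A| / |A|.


|A| = 5.
Compute A + A by enumerating all 25 pairs.
A + A = {6, 7, 8, 9, 10, 11, 12, 13, 14}, so |A + A| = 9.
K = |A + A| / |A| = 9/5 (already in lowest terms) ≈ 1.8000.
Reference: AP of size 5 gives K = 9/5 ≈ 1.8000; a fully generic set of size 5 gives K ≈ 3.0000.

|A| = 5, |A + A| = 9, K = 9/5.


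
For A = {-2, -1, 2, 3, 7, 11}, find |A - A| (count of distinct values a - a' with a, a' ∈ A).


A - A = {a - a' : a, a' ∈ A}; |A| = 6.
Bounds: 2|A|-1 ≤ |A - A| ≤ |A|² - |A| + 1, i.e. 11 ≤ |A - A| ≤ 31.
Note: 0 ∈ A - A always (from a - a). The set is symmetric: if d ∈ A - A then -d ∈ A - A.
Enumerate nonzero differences d = a - a' with a > a' (then include -d):
Positive differences: {1, 3, 4, 5, 8, 9, 12, 13}
Full difference set: {0} ∪ (positive diffs) ∪ (negative diffs).
|A - A| = 1 + 2·8 = 17 (matches direct enumeration: 17).

|A - A| = 17


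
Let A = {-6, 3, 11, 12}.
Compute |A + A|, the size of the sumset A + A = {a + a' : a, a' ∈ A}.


A + A = {a + a' : a, a' ∈ A}; |A| = 4.
General bounds: 2|A| - 1 ≤ |A + A| ≤ |A|(|A|+1)/2, i.e. 7 ≤ |A + A| ≤ 10.
Lower bound 2|A|-1 is attained iff A is an arithmetic progression.
Enumerate sums a + a' for a ≤ a' (symmetric, so this suffices):
a = -6: -6+-6=-12, -6+3=-3, -6+11=5, -6+12=6
a = 3: 3+3=6, 3+11=14, 3+12=15
a = 11: 11+11=22, 11+12=23
a = 12: 12+12=24
Distinct sums: {-12, -3, 5, 6, 14, 15, 22, 23, 24}
|A + A| = 9

|A + A| = 9


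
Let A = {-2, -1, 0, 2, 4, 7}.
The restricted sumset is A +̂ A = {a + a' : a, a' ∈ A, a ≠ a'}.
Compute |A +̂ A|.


Restricted sumset: A +̂ A = {a + a' : a ∈ A, a' ∈ A, a ≠ a'}.
Equivalently, take A + A and drop any sum 2a that is achievable ONLY as a + a for a ∈ A (i.e. sums representable only with equal summands).
Enumerate pairs (a, a') with a < a' (symmetric, so each unordered pair gives one sum; this covers all a ≠ a'):
  -2 + -1 = -3
  -2 + 0 = -2
  -2 + 2 = 0
  -2 + 4 = 2
  -2 + 7 = 5
  -1 + 0 = -1
  -1 + 2 = 1
  -1 + 4 = 3
  -1 + 7 = 6
  0 + 2 = 2
  0 + 4 = 4
  0 + 7 = 7
  2 + 4 = 6
  2 + 7 = 9
  4 + 7 = 11
Collected distinct sums: {-3, -2, -1, 0, 1, 2, 3, 4, 5, 6, 7, 9, 11}
|A +̂ A| = 13
(Reference bound: |A +̂ A| ≥ 2|A| - 3 for |A| ≥ 2, with |A| = 6 giving ≥ 9.)

|A +̂ A| = 13


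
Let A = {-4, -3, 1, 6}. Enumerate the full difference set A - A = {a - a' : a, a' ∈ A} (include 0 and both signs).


A - A = {a - a' : a, a' ∈ A}.
Compute a - a' for each ordered pair (a, a'):
a = -4: -4--4=0, -4--3=-1, -4-1=-5, -4-6=-10
a = -3: -3--4=1, -3--3=0, -3-1=-4, -3-6=-9
a = 1: 1--4=5, 1--3=4, 1-1=0, 1-6=-5
a = 6: 6--4=10, 6--3=9, 6-1=5, 6-6=0
Collecting distinct values (and noting 0 appears from a-a):
A - A = {-10, -9, -5, -4, -1, 0, 1, 4, 5, 9, 10}
|A - A| = 11

A - A = {-10, -9, -5, -4, -1, 0, 1, 4, 5, 9, 10}


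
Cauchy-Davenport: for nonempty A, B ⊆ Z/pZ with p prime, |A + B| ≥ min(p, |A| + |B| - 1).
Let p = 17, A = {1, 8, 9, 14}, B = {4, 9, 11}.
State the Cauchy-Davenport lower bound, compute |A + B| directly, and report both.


Cauchy-Davenport: |A + B| ≥ min(p, |A| + |B| - 1) for A, B nonempty in Z/pZ.
|A| = 4, |B| = 3, p = 17.
CD lower bound = min(17, 4 + 3 - 1) = min(17, 6) = 6.
Compute A + B mod 17 directly:
a = 1: 1+4=5, 1+9=10, 1+11=12
a = 8: 8+4=12, 8+9=0, 8+11=2
a = 9: 9+4=13, 9+9=1, 9+11=3
a = 14: 14+4=1, 14+9=6, 14+11=8
A + B = {0, 1, 2, 3, 5, 6, 8, 10, 12, 13}, so |A + B| = 10.
Verify: 10 ≥ 6? Yes ✓.

CD lower bound = 6, actual |A + B| = 10.


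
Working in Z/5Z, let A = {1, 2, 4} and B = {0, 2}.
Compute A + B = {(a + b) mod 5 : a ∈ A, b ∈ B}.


Work in Z/5Z: reduce every sum a + b modulo 5.
Enumerate all 6 pairs:
a = 1: 1+0=1, 1+2=3
a = 2: 2+0=2, 2+2=4
a = 4: 4+0=4, 4+2=1
Distinct residues collected: {1, 2, 3, 4}
|A + B| = 4 (out of 5 total residues).

A + B = {1, 2, 3, 4}


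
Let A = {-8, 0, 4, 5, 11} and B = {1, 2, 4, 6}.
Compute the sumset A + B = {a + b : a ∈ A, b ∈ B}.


A + B = {a + b : a ∈ A, b ∈ B}.
Enumerate all |A|·|B| = 5·4 = 20 pairs (a, b) and collect distinct sums.
a = -8: -8+1=-7, -8+2=-6, -8+4=-4, -8+6=-2
a = 0: 0+1=1, 0+2=2, 0+4=4, 0+6=6
a = 4: 4+1=5, 4+2=6, 4+4=8, 4+6=10
a = 5: 5+1=6, 5+2=7, 5+4=9, 5+6=11
a = 11: 11+1=12, 11+2=13, 11+4=15, 11+6=17
Collecting distinct sums: A + B = {-7, -6, -4, -2, 1, 2, 4, 5, 6, 7, 8, 9, 10, 11, 12, 13, 15, 17}
|A + B| = 18

A + B = {-7, -6, -4, -2, 1, 2, 4, 5, 6, 7, 8, 9, 10, 11, 12, 13, 15, 17}


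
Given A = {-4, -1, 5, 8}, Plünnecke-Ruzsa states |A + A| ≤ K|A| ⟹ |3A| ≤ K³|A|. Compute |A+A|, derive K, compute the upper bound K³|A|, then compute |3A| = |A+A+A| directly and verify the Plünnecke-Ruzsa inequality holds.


|A| = 4.
Step 1: Compute A + A by enumerating all 16 pairs.
A + A = {-8, -5, -2, 1, 4, 7, 10, 13, 16}, so |A + A| = 9.
Step 2: Doubling constant K = |A + A|/|A| = 9/4 = 9/4 ≈ 2.2500.
Step 3: Plünnecke-Ruzsa gives |3A| ≤ K³·|A| = (2.2500)³ · 4 ≈ 45.5625.
Step 4: Compute 3A = A + A + A directly by enumerating all triples (a,b,c) ∈ A³; |3A| = 13.
Step 5: Check 13 ≤ 45.5625? Yes ✓.

K = 9/4, Plünnecke-Ruzsa bound K³|A| ≈ 45.5625, |3A| = 13, inequality holds.


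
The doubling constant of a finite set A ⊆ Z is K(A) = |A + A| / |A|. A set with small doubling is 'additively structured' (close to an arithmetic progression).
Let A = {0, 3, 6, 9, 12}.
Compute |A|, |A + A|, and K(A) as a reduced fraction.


|A| = 5.
Compute A + A by enumerating all 25 pairs.
A + A = {0, 3, 6, 9, 12, 15, 18, 21, 24}, so |A + A| = 9.
K = |A + A| / |A| = 9/5 (already in lowest terms) ≈ 1.8000.
Reference: AP of size 5 gives K = 9/5 ≈ 1.8000; a fully generic set of size 5 gives K ≈ 3.0000.

|A| = 5, |A + A| = 9, K = 9/5.


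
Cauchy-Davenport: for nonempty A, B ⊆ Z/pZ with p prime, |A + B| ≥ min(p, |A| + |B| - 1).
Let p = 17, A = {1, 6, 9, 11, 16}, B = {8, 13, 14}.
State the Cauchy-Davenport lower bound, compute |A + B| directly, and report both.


Cauchy-Davenport: |A + B| ≥ min(p, |A| + |B| - 1) for A, B nonempty in Z/pZ.
|A| = 5, |B| = 3, p = 17.
CD lower bound = min(17, 5 + 3 - 1) = min(17, 7) = 7.
Compute A + B mod 17 directly:
a = 1: 1+8=9, 1+13=14, 1+14=15
a = 6: 6+8=14, 6+13=2, 6+14=3
a = 9: 9+8=0, 9+13=5, 9+14=6
a = 11: 11+8=2, 11+13=7, 11+14=8
a = 16: 16+8=7, 16+13=12, 16+14=13
A + B = {0, 2, 3, 5, 6, 7, 8, 9, 12, 13, 14, 15}, so |A + B| = 12.
Verify: 12 ≥ 7? Yes ✓.

CD lower bound = 7, actual |A + B| = 12.


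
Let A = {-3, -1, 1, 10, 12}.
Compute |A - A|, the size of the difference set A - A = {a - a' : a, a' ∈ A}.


A - A = {a - a' : a, a' ∈ A}; |A| = 5.
Bounds: 2|A|-1 ≤ |A - A| ≤ |A|² - |A| + 1, i.e. 9 ≤ |A - A| ≤ 21.
Note: 0 ∈ A - A always (from a - a). The set is symmetric: if d ∈ A - A then -d ∈ A - A.
Enumerate nonzero differences d = a - a' with a > a' (then include -d):
Positive differences: {2, 4, 9, 11, 13, 15}
Full difference set: {0} ∪ (positive diffs) ∪ (negative diffs).
|A - A| = 1 + 2·6 = 13 (matches direct enumeration: 13).

|A - A| = 13


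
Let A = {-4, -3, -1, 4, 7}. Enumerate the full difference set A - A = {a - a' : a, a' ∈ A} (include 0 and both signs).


A - A = {a - a' : a, a' ∈ A}.
Compute a - a' for each ordered pair (a, a'):
a = -4: -4--4=0, -4--3=-1, -4--1=-3, -4-4=-8, -4-7=-11
a = -3: -3--4=1, -3--3=0, -3--1=-2, -3-4=-7, -3-7=-10
a = -1: -1--4=3, -1--3=2, -1--1=0, -1-4=-5, -1-7=-8
a = 4: 4--4=8, 4--3=7, 4--1=5, 4-4=0, 4-7=-3
a = 7: 7--4=11, 7--3=10, 7--1=8, 7-4=3, 7-7=0
Collecting distinct values (and noting 0 appears from a-a):
A - A = {-11, -10, -8, -7, -5, -3, -2, -1, 0, 1, 2, 3, 5, 7, 8, 10, 11}
|A - A| = 17

A - A = {-11, -10, -8, -7, -5, -3, -2, -1, 0, 1, 2, 3, 5, 7, 8, 10, 11}


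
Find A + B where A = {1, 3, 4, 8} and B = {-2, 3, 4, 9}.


A + B = {a + b : a ∈ A, b ∈ B}.
Enumerate all |A|·|B| = 4·4 = 16 pairs (a, b) and collect distinct sums.
a = 1: 1+-2=-1, 1+3=4, 1+4=5, 1+9=10
a = 3: 3+-2=1, 3+3=6, 3+4=7, 3+9=12
a = 4: 4+-2=2, 4+3=7, 4+4=8, 4+9=13
a = 8: 8+-2=6, 8+3=11, 8+4=12, 8+9=17
Collecting distinct sums: A + B = {-1, 1, 2, 4, 5, 6, 7, 8, 10, 11, 12, 13, 17}
|A + B| = 13

A + B = {-1, 1, 2, 4, 5, 6, 7, 8, 10, 11, 12, 13, 17}


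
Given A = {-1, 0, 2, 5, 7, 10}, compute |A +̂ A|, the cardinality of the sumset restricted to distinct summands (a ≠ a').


Restricted sumset: A +̂ A = {a + a' : a ∈ A, a' ∈ A, a ≠ a'}.
Equivalently, take A + A and drop any sum 2a that is achievable ONLY as a + a for a ∈ A (i.e. sums representable only with equal summands).
Enumerate pairs (a, a') with a < a' (symmetric, so each unordered pair gives one sum; this covers all a ≠ a'):
  -1 + 0 = -1
  -1 + 2 = 1
  -1 + 5 = 4
  -1 + 7 = 6
  -1 + 10 = 9
  0 + 2 = 2
  0 + 5 = 5
  0 + 7 = 7
  0 + 10 = 10
  2 + 5 = 7
  2 + 7 = 9
  2 + 10 = 12
  5 + 7 = 12
  5 + 10 = 15
  7 + 10 = 17
Collected distinct sums: {-1, 1, 2, 4, 5, 6, 7, 9, 10, 12, 15, 17}
|A +̂ A| = 12
(Reference bound: |A +̂ A| ≥ 2|A| - 3 for |A| ≥ 2, with |A| = 6 giving ≥ 9.)

|A +̂ A| = 12


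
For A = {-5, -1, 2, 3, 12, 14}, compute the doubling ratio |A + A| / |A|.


|A| = 6.
Compute A + A by enumerating all 36 pairs.
A + A = {-10, -6, -3, -2, 1, 2, 4, 5, 6, 7, 9, 11, 13, 14, 15, 16, 17, 24, 26, 28}, so |A + A| = 20.
K = |A + A| / |A| = 20/6 = 10/3 ≈ 3.3333.
Reference: AP of size 6 gives K = 11/6 ≈ 1.8333; a fully generic set of size 6 gives K ≈ 3.5000.

|A| = 6, |A + A| = 20, K = 20/6 = 10/3.


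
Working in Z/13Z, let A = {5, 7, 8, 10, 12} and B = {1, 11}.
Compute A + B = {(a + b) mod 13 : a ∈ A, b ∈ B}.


Work in Z/13Z: reduce every sum a + b modulo 13.
Enumerate all 10 pairs:
a = 5: 5+1=6, 5+11=3
a = 7: 7+1=8, 7+11=5
a = 8: 8+1=9, 8+11=6
a = 10: 10+1=11, 10+11=8
a = 12: 12+1=0, 12+11=10
Distinct residues collected: {0, 3, 5, 6, 8, 9, 10, 11}
|A + B| = 8 (out of 13 total residues).

A + B = {0, 3, 5, 6, 8, 9, 10, 11}


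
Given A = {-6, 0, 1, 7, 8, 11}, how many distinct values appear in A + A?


A + A = {a + a' : a, a' ∈ A}; |A| = 6.
General bounds: 2|A| - 1 ≤ |A + A| ≤ |A|(|A|+1)/2, i.e. 11 ≤ |A + A| ≤ 21.
Lower bound 2|A|-1 is attained iff A is an arithmetic progression.
Enumerate sums a + a' for a ≤ a' (symmetric, so this suffices):
a = -6: -6+-6=-12, -6+0=-6, -6+1=-5, -6+7=1, -6+8=2, -6+11=5
a = 0: 0+0=0, 0+1=1, 0+7=7, 0+8=8, 0+11=11
a = 1: 1+1=2, 1+7=8, 1+8=9, 1+11=12
a = 7: 7+7=14, 7+8=15, 7+11=18
a = 8: 8+8=16, 8+11=19
a = 11: 11+11=22
Distinct sums: {-12, -6, -5, 0, 1, 2, 5, 7, 8, 9, 11, 12, 14, 15, 16, 18, 19, 22}
|A + A| = 18

|A + A| = 18


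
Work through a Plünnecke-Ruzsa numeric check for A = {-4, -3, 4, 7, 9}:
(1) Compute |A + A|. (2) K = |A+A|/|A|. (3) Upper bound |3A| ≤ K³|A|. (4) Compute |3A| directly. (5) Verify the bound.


|A| = 5.
Step 1: Compute A + A by enumerating all 25 pairs.
A + A = {-8, -7, -6, 0, 1, 3, 4, 5, 6, 8, 11, 13, 14, 16, 18}, so |A + A| = 15.
Step 2: Doubling constant K = |A + A|/|A| = 15/5 = 15/5 ≈ 3.0000.
Step 3: Plünnecke-Ruzsa gives |3A| ≤ K³·|A| = (3.0000)³ · 5 ≈ 135.0000.
Step 4: Compute 3A = A + A + A directly by enumerating all triples (a,b,c) ∈ A³; |3A| = 31.
Step 5: Check 31 ≤ 135.0000? Yes ✓.

K = 15/5, Plünnecke-Ruzsa bound K³|A| ≈ 135.0000, |3A| = 31, inequality holds.


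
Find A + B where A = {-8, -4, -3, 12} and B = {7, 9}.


A + B = {a + b : a ∈ A, b ∈ B}.
Enumerate all |A|·|B| = 4·2 = 8 pairs (a, b) and collect distinct sums.
a = -8: -8+7=-1, -8+9=1
a = -4: -4+7=3, -4+9=5
a = -3: -3+7=4, -3+9=6
a = 12: 12+7=19, 12+9=21
Collecting distinct sums: A + B = {-1, 1, 3, 4, 5, 6, 19, 21}
|A + B| = 8

A + B = {-1, 1, 3, 4, 5, 6, 19, 21}


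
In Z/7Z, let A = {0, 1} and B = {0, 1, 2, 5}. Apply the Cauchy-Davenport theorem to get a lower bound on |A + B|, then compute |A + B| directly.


Cauchy-Davenport: |A + B| ≥ min(p, |A| + |B| - 1) for A, B nonempty in Z/pZ.
|A| = 2, |B| = 4, p = 7.
CD lower bound = min(7, 2 + 4 - 1) = min(7, 5) = 5.
Compute A + B mod 7 directly:
a = 0: 0+0=0, 0+1=1, 0+2=2, 0+5=5
a = 1: 1+0=1, 1+1=2, 1+2=3, 1+5=6
A + B = {0, 1, 2, 3, 5, 6}, so |A + B| = 6.
Verify: 6 ≥ 5? Yes ✓.

CD lower bound = 5, actual |A + B| = 6.


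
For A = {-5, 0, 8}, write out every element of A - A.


A - A = {a - a' : a, a' ∈ A}.
Compute a - a' for each ordered pair (a, a'):
a = -5: -5--5=0, -5-0=-5, -5-8=-13
a = 0: 0--5=5, 0-0=0, 0-8=-8
a = 8: 8--5=13, 8-0=8, 8-8=0
Collecting distinct values (and noting 0 appears from a-a):
A - A = {-13, -8, -5, 0, 5, 8, 13}
|A - A| = 7

A - A = {-13, -8, -5, 0, 5, 8, 13}


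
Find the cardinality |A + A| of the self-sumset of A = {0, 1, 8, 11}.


A + A = {a + a' : a, a' ∈ A}; |A| = 4.
General bounds: 2|A| - 1 ≤ |A + A| ≤ |A|(|A|+1)/2, i.e. 7 ≤ |A + A| ≤ 10.
Lower bound 2|A|-1 is attained iff A is an arithmetic progression.
Enumerate sums a + a' for a ≤ a' (symmetric, so this suffices):
a = 0: 0+0=0, 0+1=1, 0+8=8, 0+11=11
a = 1: 1+1=2, 1+8=9, 1+11=12
a = 8: 8+8=16, 8+11=19
a = 11: 11+11=22
Distinct sums: {0, 1, 2, 8, 9, 11, 12, 16, 19, 22}
|A + A| = 10

|A + A| = 10


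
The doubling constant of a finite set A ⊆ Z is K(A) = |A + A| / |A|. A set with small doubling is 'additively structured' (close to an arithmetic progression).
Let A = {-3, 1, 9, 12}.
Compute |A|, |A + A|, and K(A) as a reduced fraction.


|A| = 4.
Compute A + A by enumerating all 16 pairs.
A + A = {-6, -2, 2, 6, 9, 10, 13, 18, 21, 24}, so |A + A| = 10.
K = |A + A| / |A| = 10/4 = 5/2 ≈ 2.5000.
Reference: AP of size 4 gives K = 7/4 ≈ 1.7500; a fully generic set of size 4 gives K ≈ 2.5000.

|A| = 4, |A + A| = 10, K = 10/4 = 5/2.


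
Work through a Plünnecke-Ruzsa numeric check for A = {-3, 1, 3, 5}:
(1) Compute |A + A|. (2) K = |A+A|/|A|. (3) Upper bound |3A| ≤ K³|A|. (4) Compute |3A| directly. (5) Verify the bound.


|A| = 4.
Step 1: Compute A + A by enumerating all 16 pairs.
A + A = {-6, -2, 0, 2, 4, 6, 8, 10}, so |A + A| = 8.
Step 2: Doubling constant K = |A + A|/|A| = 8/4 = 8/4 ≈ 2.0000.
Step 3: Plünnecke-Ruzsa gives |3A| ≤ K³·|A| = (2.0000)³ · 4 ≈ 32.0000.
Step 4: Compute 3A = A + A + A directly by enumerating all triples (a,b,c) ∈ A³; |3A| = 12.
Step 5: Check 12 ≤ 32.0000? Yes ✓.

K = 8/4, Plünnecke-Ruzsa bound K³|A| ≈ 32.0000, |3A| = 12, inequality holds.


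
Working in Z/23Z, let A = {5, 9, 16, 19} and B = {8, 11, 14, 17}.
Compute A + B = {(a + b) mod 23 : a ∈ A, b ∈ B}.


Work in Z/23Z: reduce every sum a + b modulo 23.
Enumerate all 16 pairs:
a = 5: 5+8=13, 5+11=16, 5+14=19, 5+17=22
a = 9: 9+8=17, 9+11=20, 9+14=0, 9+17=3
a = 16: 16+8=1, 16+11=4, 16+14=7, 16+17=10
a = 19: 19+8=4, 19+11=7, 19+14=10, 19+17=13
Distinct residues collected: {0, 1, 3, 4, 7, 10, 13, 16, 17, 19, 20, 22}
|A + B| = 12 (out of 23 total residues).

A + B = {0, 1, 3, 4, 7, 10, 13, 16, 17, 19, 20, 22}


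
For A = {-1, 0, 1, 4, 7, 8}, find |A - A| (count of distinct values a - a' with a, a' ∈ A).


A - A = {a - a' : a, a' ∈ A}; |A| = 6.
Bounds: 2|A|-1 ≤ |A - A| ≤ |A|² - |A| + 1, i.e. 11 ≤ |A - A| ≤ 31.
Note: 0 ∈ A - A always (from a - a). The set is symmetric: if d ∈ A - A then -d ∈ A - A.
Enumerate nonzero differences d = a - a' with a > a' (then include -d):
Positive differences: {1, 2, 3, 4, 5, 6, 7, 8, 9}
Full difference set: {0} ∪ (positive diffs) ∪ (negative diffs).
|A - A| = 1 + 2·9 = 19 (matches direct enumeration: 19).

|A - A| = 19


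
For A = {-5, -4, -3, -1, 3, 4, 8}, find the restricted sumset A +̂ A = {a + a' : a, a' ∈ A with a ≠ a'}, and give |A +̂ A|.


Restricted sumset: A +̂ A = {a + a' : a ∈ A, a' ∈ A, a ≠ a'}.
Equivalently, take A + A and drop any sum 2a that is achievable ONLY as a + a for a ∈ A (i.e. sums representable only with equal summands).
Enumerate pairs (a, a') with a < a' (symmetric, so each unordered pair gives one sum; this covers all a ≠ a'):
  -5 + -4 = -9
  -5 + -3 = -8
  -5 + -1 = -6
  -5 + 3 = -2
  -5 + 4 = -1
  -5 + 8 = 3
  -4 + -3 = -7
  -4 + -1 = -5
  -4 + 3 = -1
  -4 + 4 = 0
  -4 + 8 = 4
  -3 + -1 = -4
  -3 + 3 = 0
  -3 + 4 = 1
  -3 + 8 = 5
  -1 + 3 = 2
  -1 + 4 = 3
  -1 + 8 = 7
  3 + 4 = 7
  3 + 8 = 11
  4 + 8 = 12
Collected distinct sums: {-9, -8, -7, -6, -5, -4, -2, -1, 0, 1, 2, 3, 4, 5, 7, 11, 12}
|A +̂ A| = 17
(Reference bound: |A +̂ A| ≥ 2|A| - 3 for |A| ≥ 2, with |A| = 7 giving ≥ 11.)

|A +̂ A| = 17


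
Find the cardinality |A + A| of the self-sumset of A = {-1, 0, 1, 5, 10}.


A + A = {a + a' : a, a' ∈ A}; |A| = 5.
General bounds: 2|A| - 1 ≤ |A + A| ≤ |A|(|A|+1)/2, i.e. 9 ≤ |A + A| ≤ 15.
Lower bound 2|A|-1 is attained iff A is an arithmetic progression.
Enumerate sums a + a' for a ≤ a' (symmetric, so this suffices):
a = -1: -1+-1=-2, -1+0=-1, -1+1=0, -1+5=4, -1+10=9
a = 0: 0+0=0, 0+1=1, 0+5=5, 0+10=10
a = 1: 1+1=2, 1+5=6, 1+10=11
a = 5: 5+5=10, 5+10=15
a = 10: 10+10=20
Distinct sums: {-2, -1, 0, 1, 2, 4, 5, 6, 9, 10, 11, 15, 20}
|A + A| = 13

|A + A| = 13


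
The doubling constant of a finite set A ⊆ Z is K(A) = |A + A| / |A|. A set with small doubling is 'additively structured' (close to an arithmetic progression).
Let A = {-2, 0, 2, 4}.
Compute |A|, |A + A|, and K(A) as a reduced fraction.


|A| = 4.
Compute A + A by enumerating all 16 pairs.
A + A = {-4, -2, 0, 2, 4, 6, 8}, so |A + A| = 7.
K = |A + A| / |A| = 7/4 (already in lowest terms) ≈ 1.7500.
Reference: AP of size 4 gives K = 7/4 ≈ 1.7500; a fully generic set of size 4 gives K ≈ 2.5000.

|A| = 4, |A + A| = 7, K = 7/4.


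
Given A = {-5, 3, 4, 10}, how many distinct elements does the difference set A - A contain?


A - A = {a - a' : a, a' ∈ A}; |A| = 4.
Bounds: 2|A|-1 ≤ |A - A| ≤ |A|² - |A| + 1, i.e. 7 ≤ |A - A| ≤ 13.
Note: 0 ∈ A - A always (from a - a). The set is symmetric: if d ∈ A - A then -d ∈ A - A.
Enumerate nonzero differences d = a - a' with a > a' (then include -d):
Positive differences: {1, 6, 7, 8, 9, 15}
Full difference set: {0} ∪ (positive diffs) ∪ (negative diffs).
|A - A| = 1 + 2·6 = 13 (matches direct enumeration: 13).

|A - A| = 13


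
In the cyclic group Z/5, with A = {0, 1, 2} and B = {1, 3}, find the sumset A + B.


Work in Z/5Z: reduce every sum a + b modulo 5.
Enumerate all 6 pairs:
a = 0: 0+1=1, 0+3=3
a = 1: 1+1=2, 1+3=4
a = 2: 2+1=3, 2+3=0
Distinct residues collected: {0, 1, 2, 3, 4}
|A + B| = 5 (out of 5 total residues).

A + B = {0, 1, 2, 3, 4}


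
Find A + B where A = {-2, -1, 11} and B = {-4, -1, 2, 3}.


A + B = {a + b : a ∈ A, b ∈ B}.
Enumerate all |A|·|B| = 3·4 = 12 pairs (a, b) and collect distinct sums.
a = -2: -2+-4=-6, -2+-1=-3, -2+2=0, -2+3=1
a = -1: -1+-4=-5, -1+-1=-2, -1+2=1, -1+3=2
a = 11: 11+-4=7, 11+-1=10, 11+2=13, 11+3=14
Collecting distinct sums: A + B = {-6, -5, -3, -2, 0, 1, 2, 7, 10, 13, 14}
|A + B| = 11

A + B = {-6, -5, -3, -2, 0, 1, 2, 7, 10, 13, 14}


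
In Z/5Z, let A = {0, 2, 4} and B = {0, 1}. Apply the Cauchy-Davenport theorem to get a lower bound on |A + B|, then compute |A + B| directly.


Cauchy-Davenport: |A + B| ≥ min(p, |A| + |B| - 1) for A, B nonempty in Z/pZ.
|A| = 3, |B| = 2, p = 5.
CD lower bound = min(5, 3 + 2 - 1) = min(5, 4) = 4.
Compute A + B mod 5 directly:
a = 0: 0+0=0, 0+1=1
a = 2: 2+0=2, 2+1=3
a = 4: 4+0=4, 4+1=0
A + B = {0, 1, 2, 3, 4}, so |A + B| = 5.
Verify: 5 ≥ 4? Yes ✓.

CD lower bound = 4, actual |A + B| = 5.


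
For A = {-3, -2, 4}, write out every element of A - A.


A - A = {a - a' : a, a' ∈ A}.
Compute a - a' for each ordered pair (a, a'):
a = -3: -3--3=0, -3--2=-1, -3-4=-7
a = -2: -2--3=1, -2--2=0, -2-4=-6
a = 4: 4--3=7, 4--2=6, 4-4=0
Collecting distinct values (and noting 0 appears from a-a):
A - A = {-7, -6, -1, 0, 1, 6, 7}
|A - A| = 7

A - A = {-7, -6, -1, 0, 1, 6, 7}


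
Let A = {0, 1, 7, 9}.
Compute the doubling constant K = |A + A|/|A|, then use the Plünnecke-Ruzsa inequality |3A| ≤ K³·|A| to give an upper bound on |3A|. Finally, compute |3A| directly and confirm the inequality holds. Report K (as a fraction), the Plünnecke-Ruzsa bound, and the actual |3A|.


|A| = 4.
Step 1: Compute A + A by enumerating all 16 pairs.
A + A = {0, 1, 2, 7, 8, 9, 10, 14, 16, 18}, so |A + A| = 10.
Step 2: Doubling constant K = |A + A|/|A| = 10/4 = 10/4 ≈ 2.5000.
Step 3: Plünnecke-Ruzsa gives |3A| ≤ K³·|A| = (2.5000)³ · 4 ≈ 62.5000.
Step 4: Compute 3A = A + A + A directly by enumerating all triples (a,b,c) ∈ A³; |3A| = 19.
Step 5: Check 19 ≤ 62.5000? Yes ✓.

K = 10/4, Plünnecke-Ruzsa bound K³|A| ≈ 62.5000, |3A| = 19, inequality holds.


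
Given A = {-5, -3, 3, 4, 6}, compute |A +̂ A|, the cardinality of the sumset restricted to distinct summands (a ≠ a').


Restricted sumset: A +̂ A = {a + a' : a ∈ A, a' ∈ A, a ≠ a'}.
Equivalently, take A + A and drop any sum 2a that is achievable ONLY as a + a for a ∈ A (i.e. sums representable only with equal summands).
Enumerate pairs (a, a') with a < a' (symmetric, so each unordered pair gives one sum; this covers all a ≠ a'):
  -5 + -3 = -8
  -5 + 3 = -2
  -5 + 4 = -1
  -5 + 6 = 1
  -3 + 3 = 0
  -3 + 4 = 1
  -3 + 6 = 3
  3 + 4 = 7
  3 + 6 = 9
  4 + 6 = 10
Collected distinct sums: {-8, -2, -1, 0, 1, 3, 7, 9, 10}
|A +̂ A| = 9
(Reference bound: |A +̂ A| ≥ 2|A| - 3 for |A| ≥ 2, with |A| = 5 giving ≥ 7.)

|A +̂ A| = 9


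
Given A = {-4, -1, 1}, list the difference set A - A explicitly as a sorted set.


A - A = {a - a' : a, a' ∈ A}.
Compute a - a' for each ordered pair (a, a'):
a = -4: -4--4=0, -4--1=-3, -4-1=-5
a = -1: -1--4=3, -1--1=0, -1-1=-2
a = 1: 1--4=5, 1--1=2, 1-1=0
Collecting distinct values (and noting 0 appears from a-a):
A - A = {-5, -3, -2, 0, 2, 3, 5}
|A - A| = 7

A - A = {-5, -3, -2, 0, 2, 3, 5}


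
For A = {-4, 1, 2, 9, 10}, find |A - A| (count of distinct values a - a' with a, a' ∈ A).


A - A = {a - a' : a, a' ∈ A}; |A| = 5.
Bounds: 2|A|-1 ≤ |A - A| ≤ |A|² - |A| + 1, i.e. 9 ≤ |A - A| ≤ 21.
Note: 0 ∈ A - A always (from a - a). The set is symmetric: if d ∈ A - A then -d ∈ A - A.
Enumerate nonzero differences d = a - a' with a > a' (then include -d):
Positive differences: {1, 5, 6, 7, 8, 9, 13, 14}
Full difference set: {0} ∪ (positive diffs) ∪ (negative diffs).
|A - A| = 1 + 2·8 = 17 (matches direct enumeration: 17).

|A - A| = 17


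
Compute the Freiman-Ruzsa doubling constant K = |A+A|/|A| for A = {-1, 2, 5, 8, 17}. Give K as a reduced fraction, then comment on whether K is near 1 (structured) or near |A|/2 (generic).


|A| = 5.
Compute A + A by enumerating all 25 pairs.
A + A = {-2, 1, 4, 7, 10, 13, 16, 19, 22, 25, 34}, so |A + A| = 11.
K = |A + A| / |A| = 11/5 (already in lowest terms) ≈ 2.2000.
Reference: AP of size 5 gives K = 9/5 ≈ 1.8000; a fully generic set of size 5 gives K ≈ 3.0000.

|A| = 5, |A + A| = 11, K = 11/5.


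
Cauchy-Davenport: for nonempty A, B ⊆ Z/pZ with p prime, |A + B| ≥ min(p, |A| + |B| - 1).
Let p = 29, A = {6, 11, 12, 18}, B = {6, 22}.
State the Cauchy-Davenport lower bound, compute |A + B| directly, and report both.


Cauchy-Davenport: |A + B| ≥ min(p, |A| + |B| - 1) for A, B nonempty in Z/pZ.
|A| = 4, |B| = 2, p = 29.
CD lower bound = min(29, 4 + 2 - 1) = min(29, 5) = 5.
Compute A + B mod 29 directly:
a = 6: 6+6=12, 6+22=28
a = 11: 11+6=17, 11+22=4
a = 12: 12+6=18, 12+22=5
a = 18: 18+6=24, 18+22=11
A + B = {4, 5, 11, 12, 17, 18, 24, 28}, so |A + B| = 8.
Verify: 8 ≥ 5? Yes ✓.

CD lower bound = 5, actual |A + B| = 8.


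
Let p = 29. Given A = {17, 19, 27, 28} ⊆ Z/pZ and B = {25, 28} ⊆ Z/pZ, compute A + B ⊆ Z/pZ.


Work in Z/29Z: reduce every sum a + b modulo 29.
Enumerate all 8 pairs:
a = 17: 17+25=13, 17+28=16
a = 19: 19+25=15, 19+28=18
a = 27: 27+25=23, 27+28=26
a = 28: 28+25=24, 28+28=27
Distinct residues collected: {13, 15, 16, 18, 23, 24, 26, 27}
|A + B| = 8 (out of 29 total residues).

A + B = {13, 15, 16, 18, 23, 24, 26, 27}


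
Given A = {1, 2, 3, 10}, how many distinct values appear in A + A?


A + A = {a + a' : a, a' ∈ A}; |A| = 4.
General bounds: 2|A| - 1 ≤ |A + A| ≤ |A|(|A|+1)/2, i.e. 7 ≤ |A + A| ≤ 10.
Lower bound 2|A|-1 is attained iff A is an arithmetic progression.
Enumerate sums a + a' for a ≤ a' (symmetric, so this suffices):
a = 1: 1+1=2, 1+2=3, 1+3=4, 1+10=11
a = 2: 2+2=4, 2+3=5, 2+10=12
a = 3: 3+3=6, 3+10=13
a = 10: 10+10=20
Distinct sums: {2, 3, 4, 5, 6, 11, 12, 13, 20}
|A + A| = 9

|A + A| = 9


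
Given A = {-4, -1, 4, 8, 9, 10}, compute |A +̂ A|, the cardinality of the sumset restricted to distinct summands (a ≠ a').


Restricted sumset: A +̂ A = {a + a' : a ∈ A, a' ∈ A, a ≠ a'}.
Equivalently, take A + A and drop any sum 2a that is achievable ONLY as a + a for a ∈ A (i.e. sums representable only with equal summands).
Enumerate pairs (a, a') with a < a' (symmetric, so each unordered pair gives one sum; this covers all a ≠ a'):
  -4 + -1 = -5
  -4 + 4 = 0
  -4 + 8 = 4
  -4 + 9 = 5
  -4 + 10 = 6
  -1 + 4 = 3
  -1 + 8 = 7
  -1 + 9 = 8
  -1 + 10 = 9
  4 + 8 = 12
  4 + 9 = 13
  4 + 10 = 14
  8 + 9 = 17
  8 + 10 = 18
  9 + 10 = 19
Collected distinct sums: {-5, 0, 3, 4, 5, 6, 7, 8, 9, 12, 13, 14, 17, 18, 19}
|A +̂ A| = 15
(Reference bound: |A +̂ A| ≥ 2|A| - 3 for |A| ≥ 2, with |A| = 6 giving ≥ 9.)

|A +̂ A| = 15


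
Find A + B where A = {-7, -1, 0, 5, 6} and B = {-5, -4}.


A + B = {a + b : a ∈ A, b ∈ B}.
Enumerate all |A|·|B| = 5·2 = 10 pairs (a, b) and collect distinct sums.
a = -7: -7+-5=-12, -7+-4=-11
a = -1: -1+-5=-6, -1+-4=-5
a = 0: 0+-5=-5, 0+-4=-4
a = 5: 5+-5=0, 5+-4=1
a = 6: 6+-5=1, 6+-4=2
Collecting distinct sums: A + B = {-12, -11, -6, -5, -4, 0, 1, 2}
|A + B| = 8

A + B = {-12, -11, -6, -5, -4, 0, 1, 2}


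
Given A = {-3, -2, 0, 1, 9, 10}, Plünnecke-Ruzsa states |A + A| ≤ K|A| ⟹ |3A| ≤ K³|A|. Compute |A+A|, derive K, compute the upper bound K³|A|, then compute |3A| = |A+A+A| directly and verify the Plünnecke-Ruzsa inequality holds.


|A| = 6.
Step 1: Compute A + A by enumerating all 36 pairs.
A + A = {-6, -5, -4, -3, -2, -1, 0, 1, 2, 6, 7, 8, 9, 10, 11, 18, 19, 20}, so |A + A| = 18.
Step 2: Doubling constant K = |A + A|/|A| = 18/6 = 18/6 ≈ 3.0000.
Step 3: Plünnecke-Ruzsa gives |3A| ≤ K³·|A| = (3.0000)³ · 6 ≈ 162.0000.
Step 4: Compute 3A = A + A + A directly by enumerating all triples (a,b,c) ∈ A³; |3A| = 33.
Step 5: Check 33 ≤ 162.0000? Yes ✓.

K = 18/6, Plünnecke-Ruzsa bound K³|A| ≈ 162.0000, |3A| = 33, inequality holds.


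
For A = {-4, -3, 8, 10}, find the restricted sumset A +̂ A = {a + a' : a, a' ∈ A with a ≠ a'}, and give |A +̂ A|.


Restricted sumset: A +̂ A = {a + a' : a ∈ A, a' ∈ A, a ≠ a'}.
Equivalently, take A + A and drop any sum 2a that is achievable ONLY as a + a for a ∈ A (i.e. sums representable only with equal summands).
Enumerate pairs (a, a') with a < a' (symmetric, so each unordered pair gives one sum; this covers all a ≠ a'):
  -4 + -3 = -7
  -4 + 8 = 4
  -4 + 10 = 6
  -3 + 8 = 5
  -3 + 10 = 7
  8 + 10 = 18
Collected distinct sums: {-7, 4, 5, 6, 7, 18}
|A +̂ A| = 6
(Reference bound: |A +̂ A| ≥ 2|A| - 3 for |A| ≥ 2, with |A| = 4 giving ≥ 5.)

|A +̂ A| = 6


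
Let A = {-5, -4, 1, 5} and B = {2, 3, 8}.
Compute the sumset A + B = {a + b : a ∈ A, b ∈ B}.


A + B = {a + b : a ∈ A, b ∈ B}.
Enumerate all |A|·|B| = 4·3 = 12 pairs (a, b) and collect distinct sums.
a = -5: -5+2=-3, -5+3=-2, -5+8=3
a = -4: -4+2=-2, -4+3=-1, -4+8=4
a = 1: 1+2=3, 1+3=4, 1+8=9
a = 5: 5+2=7, 5+3=8, 5+8=13
Collecting distinct sums: A + B = {-3, -2, -1, 3, 4, 7, 8, 9, 13}
|A + B| = 9

A + B = {-3, -2, -1, 3, 4, 7, 8, 9, 13}


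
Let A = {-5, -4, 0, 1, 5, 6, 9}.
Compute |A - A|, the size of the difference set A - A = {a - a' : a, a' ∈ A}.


A - A = {a - a' : a, a' ∈ A}; |A| = 7.
Bounds: 2|A|-1 ≤ |A - A| ≤ |A|² - |A| + 1, i.e. 13 ≤ |A - A| ≤ 43.
Note: 0 ∈ A - A always (from a - a). The set is symmetric: if d ∈ A - A then -d ∈ A - A.
Enumerate nonzero differences d = a - a' with a > a' (then include -d):
Positive differences: {1, 3, 4, 5, 6, 8, 9, 10, 11, 13, 14}
Full difference set: {0} ∪ (positive diffs) ∪ (negative diffs).
|A - A| = 1 + 2·11 = 23 (matches direct enumeration: 23).

|A - A| = 23


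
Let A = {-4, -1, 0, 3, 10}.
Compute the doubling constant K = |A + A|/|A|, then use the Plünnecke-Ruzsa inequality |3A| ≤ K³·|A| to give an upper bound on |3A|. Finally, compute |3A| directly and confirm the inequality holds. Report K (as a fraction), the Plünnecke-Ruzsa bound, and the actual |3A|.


|A| = 5.
Step 1: Compute A + A by enumerating all 25 pairs.
A + A = {-8, -5, -4, -2, -1, 0, 2, 3, 6, 9, 10, 13, 20}, so |A + A| = 13.
Step 2: Doubling constant K = |A + A|/|A| = 13/5 = 13/5 ≈ 2.6000.
Step 3: Plünnecke-Ruzsa gives |3A| ≤ K³·|A| = (2.6000)³ · 5 ≈ 87.8800.
Step 4: Compute 3A = A + A + A directly by enumerating all triples (a,b,c) ∈ A³; |3A| = 25.
Step 5: Check 25 ≤ 87.8800? Yes ✓.

K = 13/5, Plünnecke-Ruzsa bound K³|A| ≈ 87.8800, |3A| = 25, inequality holds.


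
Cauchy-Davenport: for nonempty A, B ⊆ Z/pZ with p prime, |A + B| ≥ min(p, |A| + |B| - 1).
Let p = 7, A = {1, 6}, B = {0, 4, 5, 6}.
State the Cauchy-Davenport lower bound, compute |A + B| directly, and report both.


Cauchy-Davenport: |A + B| ≥ min(p, |A| + |B| - 1) for A, B nonempty in Z/pZ.
|A| = 2, |B| = 4, p = 7.
CD lower bound = min(7, 2 + 4 - 1) = min(7, 5) = 5.
Compute A + B mod 7 directly:
a = 1: 1+0=1, 1+4=5, 1+5=6, 1+6=0
a = 6: 6+0=6, 6+4=3, 6+5=4, 6+6=5
A + B = {0, 1, 3, 4, 5, 6}, so |A + B| = 6.
Verify: 6 ≥ 5? Yes ✓.

CD lower bound = 5, actual |A + B| = 6.


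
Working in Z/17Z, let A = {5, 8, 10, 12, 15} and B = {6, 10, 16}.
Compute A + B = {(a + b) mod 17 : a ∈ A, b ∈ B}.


Work in Z/17Z: reduce every sum a + b modulo 17.
Enumerate all 15 pairs:
a = 5: 5+6=11, 5+10=15, 5+16=4
a = 8: 8+6=14, 8+10=1, 8+16=7
a = 10: 10+6=16, 10+10=3, 10+16=9
a = 12: 12+6=1, 12+10=5, 12+16=11
a = 15: 15+6=4, 15+10=8, 15+16=14
Distinct residues collected: {1, 3, 4, 5, 7, 8, 9, 11, 14, 15, 16}
|A + B| = 11 (out of 17 total residues).

A + B = {1, 3, 4, 5, 7, 8, 9, 11, 14, 15, 16}


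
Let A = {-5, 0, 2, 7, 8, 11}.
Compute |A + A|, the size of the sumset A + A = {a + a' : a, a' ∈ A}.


A + A = {a + a' : a, a' ∈ A}; |A| = 6.
General bounds: 2|A| - 1 ≤ |A + A| ≤ |A|(|A|+1)/2, i.e. 11 ≤ |A + A| ≤ 21.
Lower bound 2|A|-1 is attained iff A is an arithmetic progression.
Enumerate sums a + a' for a ≤ a' (symmetric, so this suffices):
a = -5: -5+-5=-10, -5+0=-5, -5+2=-3, -5+7=2, -5+8=3, -5+11=6
a = 0: 0+0=0, 0+2=2, 0+7=7, 0+8=8, 0+11=11
a = 2: 2+2=4, 2+7=9, 2+8=10, 2+11=13
a = 7: 7+7=14, 7+8=15, 7+11=18
a = 8: 8+8=16, 8+11=19
a = 11: 11+11=22
Distinct sums: {-10, -5, -3, 0, 2, 3, 4, 6, 7, 8, 9, 10, 11, 13, 14, 15, 16, 18, 19, 22}
|A + A| = 20

|A + A| = 20


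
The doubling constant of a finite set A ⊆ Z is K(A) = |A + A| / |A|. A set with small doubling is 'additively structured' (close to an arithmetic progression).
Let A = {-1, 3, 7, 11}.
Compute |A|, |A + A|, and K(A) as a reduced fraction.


|A| = 4.
Compute A + A by enumerating all 16 pairs.
A + A = {-2, 2, 6, 10, 14, 18, 22}, so |A + A| = 7.
K = |A + A| / |A| = 7/4 (already in lowest terms) ≈ 1.7500.
Reference: AP of size 4 gives K = 7/4 ≈ 1.7500; a fully generic set of size 4 gives K ≈ 2.5000.

|A| = 4, |A + A| = 7, K = 7/4.


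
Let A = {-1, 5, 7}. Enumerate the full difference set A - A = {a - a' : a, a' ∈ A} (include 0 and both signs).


A - A = {a - a' : a, a' ∈ A}.
Compute a - a' for each ordered pair (a, a'):
a = -1: -1--1=0, -1-5=-6, -1-7=-8
a = 5: 5--1=6, 5-5=0, 5-7=-2
a = 7: 7--1=8, 7-5=2, 7-7=0
Collecting distinct values (and noting 0 appears from a-a):
A - A = {-8, -6, -2, 0, 2, 6, 8}
|A - A| = 7

A - A = {-8, -6, -2, 0, 2, 6, 8}


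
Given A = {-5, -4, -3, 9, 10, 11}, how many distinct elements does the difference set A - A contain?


A - A = {a - a' : a, a' ∈ A}; |A| = 6.
Bounds: 2|A|-1 ≤ |A - A| ≤ |A|² - |A| + 1, i.e. 11 ≤ |A - A| ≤ 31.
Note: 0 ∈ A - A always (from a - a). The set is symmetric: if d ∈ A - A then -d ∈ A - A.
Enumerate nonzero differences d = a - a' with a > a' (then include -d):
Positive differences: {1, 2, 12, 13, 14, 15, 16}
Full difference set: {0} ∪ (positive diffs) ∪ (negative diffs).
|A - A| = 1 + 2·7 = 15 (matches direct enumeration: 15).

|A - A| = 15


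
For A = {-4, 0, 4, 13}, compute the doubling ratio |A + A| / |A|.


|A| = 4.
Compute A + A by enumerating all 16 pairs.
A + A = {-8, -4, 0, 4, 8, 9, 13, 17, 26}, so |A + A| = 9.
K = |A + A| / |A| = 9/4 (already in lowest terms) ≈ 2.2500.
Reference: AP of size 4 gives K = 7/4 ≈ 1.7500; a fully generic set of size 4 gives K ≈ 2.5000.

|A| = 4, |A + A| = 9, K = 9/4.


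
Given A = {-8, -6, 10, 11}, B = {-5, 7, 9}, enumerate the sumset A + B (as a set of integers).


A + B = {a + b : a ∈ A, b ∈ B}.
Enumerate all |A|·|B| = 4·3 = 12 pairs (a, b) and collect distinct sums.
a = -8: -8+-5=-13, -8+7=-1, -8+9=1
a = -6: -6+-5=-11, -6+7=1, -6+9=3
a = 10: 10+-5=5, 10+7=17, 10+9=19
a = 11: 11+-5=6, 11+7=18, 11+9=20
Collecting distinct sums: A + B = {-13, -11, -1, 1, 3, 5, 6, 17, 18, 19, 20}
|A + B| = 11

A + B = {-13, -11, -1, 1, 3, 5, 6, 17, 18, 19, 20}


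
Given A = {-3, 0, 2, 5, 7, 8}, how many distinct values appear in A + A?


A + A = {a + a' : a, a' ∈ A}; |A| = 6.
General bounds: 2|A| - 1 ≤ |A + A| ≤ |A|(|A|+1)/2, i.e. 11 ≤ |A + A| ≤ 21.
Lower bound 2|A|-1 is attained iff A is an arithmetic progression.
Enumerate sums a + a' for a ≤ a' (symmetric, so this suffices):
a = -3: -3+-3=-6, -3+0=-3, -3+2=-1, -3+5=2, -3+7=4, -3+8=5
a = 0: 0+0=0, 0+2=2, 0+5=5, 0+7=7, 0+8=8
a = 2: 2+2=4, 2+5=7, 2+7=9, 2+8=10
a = 5: 5+5=10, 5+7=12, 5+8=13
a = 7: 7+7=14, 7+8=15
a = 8: 8+8=16
Distinct sums: {-6, -3, -1, 0, 2, 4, 5, 7, 8, 9, 10, 12, 13, 14, 15, 16}
|A + A| = 16

|A + A| = 16
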